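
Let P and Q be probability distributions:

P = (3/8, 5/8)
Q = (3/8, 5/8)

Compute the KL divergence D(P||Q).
D(P||Q) = Σ P(i) log₂(P(i)/Q(i))
  i=0: (3/8) × log₂((3/8)/(3/8)) = (3/8) × log₂(1) = 0.0000
  i=1: (5/8) × log₂((5/8)/(5/8)) = (5/8) × log₂(1) = 0.0000
D(P||Q) = 0.0000 + 0.0000
  = 0.0000 bits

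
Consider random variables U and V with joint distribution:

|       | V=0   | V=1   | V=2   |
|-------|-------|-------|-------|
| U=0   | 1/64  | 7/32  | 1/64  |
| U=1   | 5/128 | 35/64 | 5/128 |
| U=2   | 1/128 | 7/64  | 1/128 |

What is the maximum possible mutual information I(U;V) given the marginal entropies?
The upper bound on mutual information is I(U;V) ≤ min(H(U), H(V)).

Marginal P(U) (row sums):
  P(U=0) = 1/64 + 7/32 + 1/64 = 1/4
  P(U=1) = 5/128 + 35/64 + 5/128 = 5/8
  P(U=2) = 1/128 + 7/64 + 1/128 = 1/8
Marginal P(V) (column sums):
  P(V=0) = 1/64 + 5/128 + 1/128 = 1/16
  P(V=1) = 7/32 + 35/64 + 7/64 = 7/8
  P(V=2) = 1/64 + 5/128 + 1/128 = 1/16

H(U) = -[(1/4)·log₂(1/4) + (5/8)·log₂(5/8) + (1/8)·log₂(1/8)]
  = 0.5000 + 0.4238 + 0.3750
  = 1.2988 bits
H(V) = -[(1/16)·log₂(1/16) + (7/8)·log₂(7/8) + (1/16)·log₂(1/16)]
  = 0.2500 + 0.1686 + 0.2500
  = 0.6686 bits

Maximum possible I(U;V) = min(1.2988, 0.6686) = 0.6686 bits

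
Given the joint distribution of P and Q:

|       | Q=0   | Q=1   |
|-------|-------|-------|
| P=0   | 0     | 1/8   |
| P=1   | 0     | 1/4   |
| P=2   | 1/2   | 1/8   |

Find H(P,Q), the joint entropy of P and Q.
H(P,Q) = -Σ P(P,Q) log₂ P(P,Q), summed over the non-zero cells:
H(P,Q) = -[(1/8)·log₂(1/8) + (1/4)·log₂(1/4) + (1/2)·log₂(1/2) + (1/8)·log₂(1/8)]
  = 0.3750 + 0.5000 + 0.5000 + 0.3750
  = 1.7500 bits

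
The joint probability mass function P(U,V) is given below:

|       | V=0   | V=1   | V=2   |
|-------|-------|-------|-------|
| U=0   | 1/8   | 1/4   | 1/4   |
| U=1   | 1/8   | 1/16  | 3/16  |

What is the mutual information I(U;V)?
Marginal P(U) (row sums):
  P(U=0) = 1/8 + 1/4 + 1/4 = 5/8
  P(U=1) = 1/8 + 1/16 + 3/16 = 3/8
Marginal P(V) (column sums):
  P(V=0) = 1/8 + 1/8 = 1/4
  P(V=1) = 1/4 + 1/16 = 5/16
  P(V=2) = 1/4 + 3/16 = 7/16

H(U) = -[(5/8)·log₂(5/8) + (3/8)·log₂(3/8)]
  = 0.4238 + 0.5306
  = 0.9544 bits
H(V) = -[(1/4)·log₂(1/4) + (5/16)·log₂(5/16) + (7/16)·log₂(7/16)]
  = 0.5000 + 0.5244 + 0.5218
  = 1.5462 bits
H(U,V) = -[(1/8)·log₂(1/8) + (1/4)·log₂(1/4) + (1/4)·log₂(1/4) + (1/8)·log₂(1/8) + (1/16)·log₂(1/16) + (3/16)·log₂(3/16)]
  = 0.3750 + 0.5000 + 0.5000 + 0.3750 + 0.2500 + 0.4528
  = 2.4528 bits

I(U;V) = H(U) + H(V) - H(U,V)
  = 0.9544 + 1.5462 - 2.4528
  = 0.0478 bits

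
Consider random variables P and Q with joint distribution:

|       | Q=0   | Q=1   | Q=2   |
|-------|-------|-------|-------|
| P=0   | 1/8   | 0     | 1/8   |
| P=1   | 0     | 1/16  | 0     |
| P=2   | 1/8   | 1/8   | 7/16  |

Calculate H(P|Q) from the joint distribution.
Marginal P(Q) (column sums):
  P(Q=0) = 1/8 + 0 + 1/8 = 1/4
  P(Q=1) = 0 + 1/16 + 1/8 = 3/16
  P(Q=2) = 1/8 + 0 + 7/16 = 9/16

H(P|Q) = -Σ P(P,Q)·log₂ P(P|Q), where P(P|Q) = P(P,Q) / P(Q)
  (cells with P(P,Q) = 0 contribute 0)
  (P=0,Q=0): P(P|Q) = (1/8)/(1/4) = 1/2;  -(1/8)·log₂(1/2) = 0.1250
  (P=0,Q=2): P(P|Q) = (1/8)/(9/16) = 2/9;  -(1/8)·log₂(2/9) = 0.2712
  (P=1,Q=1): P(P|Q) = (1/16)/(3/16) = 1/3;  -(1/16)·log₂(1/3) = 0.0991
  (P=2,Q=0): P(P|Q) = (1/8)/(1/4) = 1/2;  -(1/8)·log₂(1/2) = 0.1250
  (P=2,Q=1): P(P|Q) = (1/8)/(3/16) = 2/3;  -(1/8)·log₂(2/3) = 0.0731
  (P=2,Q=2): P(P|Q) = (7/16)/(9/16) = 7/9;  -(7/16)·log₂(7/9) = 0.1586
H(P|Q) = 0.1250 + 0.2712 + 0.0991 + 0.1250 + 0.0731 + 0.1586
  = 0.8520 bits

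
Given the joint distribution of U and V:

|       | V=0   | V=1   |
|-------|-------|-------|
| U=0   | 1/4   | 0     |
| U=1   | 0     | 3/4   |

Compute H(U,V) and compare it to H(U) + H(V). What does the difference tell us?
Marginal P(U) (row sums):
  P(U=0) = 1/4 + 0 = 1/4
  P(U=1) = 0 + 3/4 = 3/4
Marginal P(V) (column sums):
  P(V=0) = 1/4 + 0 = 1/4
  P(V=1) = 0 + 3/4 = 3/4

H(U,V) = -[(1/4)·log₂(1/4) + (3/4)·log₂(3/4)]
  = 0.5000 + 0.3113
  = 0.8113 bits
H(U) = -[(1/4)·log₂(1/4) + (3/4)·log₂(3/4)]
  = 0.5000 + 0.3113
  = 0.8113 bits
H(V) = -[(1/4)·log₂(1/4) + (3/4)·log₂(3/4)]
  = 0.5000 + 0.3113
  = 0.8113 bits

H(U) + H(V) = 0.8113 + 0.8113 = 1.6226 bits
Difference: H(U) + H(V) - H(U,V) = 1.6226 - 0.8113 = 0.8113 bits = I(U;V)

The difference is the mutual information; it is positive here, so U and V are dependent (knowing one reduces uncertainty about the other by 0.8113 bits).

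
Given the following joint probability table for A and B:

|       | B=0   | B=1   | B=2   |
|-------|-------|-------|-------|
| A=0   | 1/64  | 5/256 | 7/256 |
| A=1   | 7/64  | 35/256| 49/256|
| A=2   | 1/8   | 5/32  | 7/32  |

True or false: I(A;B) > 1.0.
Marginal P(A) (row sums):
  P(A=0) = 1/64 + 5/256 + 7/256 = 1/16
  P(A=1) = 7/64 + 35/256 + 49/256 = 7/16
  P(A=2) = 1/8 + 5/32 + 7/32 = 1/2
Marginal P(B) (column sums):
  P(B=0) = 1/64 + 7/64 + 1/8 = 1/4
  P(B=1) = 5/256 + 35/256 + 5/32 = 5/16
  P(B=2) = 7/256 + 49/256 + 7/32 = 7/16

H(A) = -[(1/16)·log₂(1/16) + (7/16)·log₂(7/16) + (1/2)·log₂(1/2)]
  = 0.2500 + 0.5218 + 0.5000
  = 1.2718 bits
H(B) = -[(1/4)·log₂(1/4) + (5/16)·log₂(5/16) + (7/16)·log₂(7/16)]
  = 0.5000 + 0.5244 + 0.5218
  = 1.5462 bits
H(A,B) = -[(1/64)·log₂(1/64) + (5/256)·log₂(5/256) + (7/256)·log₂(7/256) + (7/64)·log₂(7/64) + (35/256)·log₂(35/256) + (49/256)·log₂(49/256) + (1/8)·log₂(1/8) + (5/32)·log₂(5/32) + (7/32)·log₂(7/32)]
  = 0.0938 + 0.1109 + 0.1420 + 0.3492 + 0.3925 + 0.4566 + 0.3750 + 0.4184 + 0.4796
  = 2.8180 bits

I(A;B) = H(A) + H(B) - H(A,B)
  = 1.2718 + 1.5462 - 2.8180
  = 0.0000 bits

False. I(A;B) = 0.0000 bits, which is ≤ 1.0 bits.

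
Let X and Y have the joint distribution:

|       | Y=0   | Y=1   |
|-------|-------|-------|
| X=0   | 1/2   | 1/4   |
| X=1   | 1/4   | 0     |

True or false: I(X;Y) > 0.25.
Marginal P(X) (row sums):
  P(X=0) = 1/2 + 1/4 = 3/4
  P(X=1) = 1/4 + 0 = 1/4
Marginal P(Y) (column sums):
  P(Y=0) = 1/2 + 1/4 = 3/4
  P(Y=1) = 1/4 + 0 = 1/4

H(X) = -[(3/4)·log₂(3/4) + (1/4)·log₂(1/4)]
  = 0.3113 + 0.5000
  = 0.8113 bits
H(Y) = -[(3/4)·log₂(3/4) + (1/4)·log₂(1/4)]
  = 0.3113 + 0.5000
  = 0.8113 bits
H(X,Y) = -[(1/2)·log₂(1/2) + (1/4)·log₂(1/4) + (1/4)·log₂(1/4)]
  = 0.5000 + 0.5000 + 0.5000
  = 1.5000 bits

I(X;Y) = H(X) + H(Y) - H(X,Y)
  = 0.8113 + 0.8113 - 1.5000
  = 0.1226 bits

False. I(X;Y) = 0.1226 bits, which is ≤ 0.25 bits.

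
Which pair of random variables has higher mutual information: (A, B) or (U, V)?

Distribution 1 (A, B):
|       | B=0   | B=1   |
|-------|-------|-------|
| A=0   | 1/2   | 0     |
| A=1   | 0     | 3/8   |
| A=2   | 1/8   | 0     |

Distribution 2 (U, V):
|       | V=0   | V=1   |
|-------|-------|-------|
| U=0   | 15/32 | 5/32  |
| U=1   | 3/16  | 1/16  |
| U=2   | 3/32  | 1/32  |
Distribution 1 (A, B):
Marginal P(A) (row sums):
  P(A=0) = 1/2 + 0 = 1/2
  P(A=1) = 0 + 3/8 = 3/8
  P(A=2) = 1/8 + 0 = 1/8
Marginal P(B) (column sums):
  P(B=0) = 1/2 + 0 + 1/8 = 5/8
  P(B=1) = 0 + 3/8 + 0 = 3/8

H(A) = -[(1/2)·log₂(1/2) + (3/8)·log₂(3/8) + (1/8)·log₂(1/8)]
  = 0.5000 + 0.5306 + 0.3750
  = 1.4056 bits
H(B) = -[(5/8)·log₂(5/8) + (3/8)·log₂(3/8)]
  = 0.4238 + 0.5306
  = 0.9544 bits
H(A,B) = -[(1/2)·log₂(1/2) + (3/8)·log₂(3/8) + (1/8)·log₂(1/8)]
  = 0.5000 + 0.5306 + 0.3750
  = 1.4056 bits

I(A;B) = H(A) + H(B) - H(A,B)
  = 1.4056 + 0.9544 - 1.4056
  = 0.9544 bits

Distribution 2 (U, V):
Marginal P(U) (row sums):
  P(U=0) = 15/32 + 5/32 = 5/8
  P(U=1) = 3/16 + 1/16 = 1/4
  P(U=2) = 3/32 + 1/32 = 1/8
Marginal P(V) (column sums):
  P(V=0) = 15/32 + 3/16 + 3/32 = 3/4
  P(V=1) = 5/32 + 1/16 + 1/32 = 1/4

H(U) = -[(5/8)·log₂(5/8) + (1/4)·log₂(1/4) + (1/8)·log₂(1/8)]
  = 0.4238 + 0.5000 + 0.3750
  = 1.2988 bits
H(V) = -[(3/4)·log₂(3/4) + (1/4)·log₂(1/4)]
  = 0.3113 + 0.5000
  = 0.8113 bits
H(U,V) = -[(15/32)·log₂(15/32) + (5/32)·log₂(5/32) + (3/16)·log₂(3/16) + (1/16)·log₂(1/16) + (3/32)·log₂(3/32) + (1/32)·log₂(1/32)]
  = 0.5124 + 0.4184 + 0.4528 + 0.2500 + 0.3202 + 0.1563
  = 2.1101 bits

I(U;V) = H(U) + H(V) - H(U,V)
  = 1.2988 + 0.8113 - 2.1101
  = 0.0000 bits

I(A;B) = 0.9544 bits > I(U;V) = 0.0000 bits, so (A, B) has the higher mutual information (stronger dependence).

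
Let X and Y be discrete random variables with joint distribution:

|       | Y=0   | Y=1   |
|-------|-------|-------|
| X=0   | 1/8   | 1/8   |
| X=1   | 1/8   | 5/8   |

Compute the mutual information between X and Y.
Marginal P(X) (row sums):
  P(X=0) = 1/8 + 1/8 = 1/4
  P(X=1) = 1/8 + 5/8 = 3/4
Marginal P(Y) (column sums):
  P(Y=0) = 1/8 + 1/8 = 1/4
  P(Y=1) = 1/8 + 5/8 = 3/4

H(X) = -[(1/4)·log₂(1/4) + (3/4)·log₂(3/4)]
  = 0.5000 + 0.3113
  = 0.8113 bits
H(Y) = -[(1/4)·log₂(1/4) + (3/4)·log₂(3/4)]
  = 0.5000 + 0.3113
  = 0.8113 bits
H(X,Y) = -[(1/8)·log₂(1/8) + (1/8)·log₂(1/8) + (1/8)·log₂(1/8) + (5/8)·log₂(5/8)]
  = 0.3750 + 0.3750 + 0.3750 + 0.4238
  = 1.5488 bits

I(X;Y) = H(X) + H(Y) - H(X,Y)
  = 0.8113 + 0.8113 - 1.5488
  = 0.0738 bits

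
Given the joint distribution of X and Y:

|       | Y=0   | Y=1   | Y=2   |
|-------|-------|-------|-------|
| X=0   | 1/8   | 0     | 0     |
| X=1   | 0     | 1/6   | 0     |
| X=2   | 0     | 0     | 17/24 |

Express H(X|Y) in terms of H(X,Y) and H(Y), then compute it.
H(X|Y) = H(X,Y) - H(Y)

Marginal P(Y) (column sums):
  P(Y=0) = 1/8 + 0 + 0 = 1/8
  P(Y=1) = 0 + 1/6 + 0 = 1/6
  P(Y=2) = 0 + 0 + 17/24 = 17/24

H(X,Y) = -[(1/8)·log₂(1/8) + (1/6)·log₂(1/6) + (17/24)·log₂(17/24)]
  = 0.3750 + 0.4308 + 0.3524
  = 1.1582 bits
H(Y) = -[(1/8)·log₂(1/8) + (1/6)·log₂(1/6) + (17/24)·log₂(17/24)]
  = 0.3750 + 0.4308 + 0.3524
  = 1.1582 bits

H(X|Y) = 1.1582 - 1.1582 = 0.0000 bits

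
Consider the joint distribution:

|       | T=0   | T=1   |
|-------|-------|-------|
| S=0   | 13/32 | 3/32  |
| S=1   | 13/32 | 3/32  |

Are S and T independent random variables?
Marginal P(S) (row sums):
  P(S=0) = 13/32 + 3/32 = 1/2
  P(S=1) = 13/32 + 3/32 = 1/2
Marginal P(T) (column sums):
  P(T=0) = 13/32 + 13/32 = 13/16
  P(T=1) = 3/32 + 3/32 = 3/16

S and T are independent iff P(S=i,T=j) = P(S=i)·P(T=j) for every cell.
  P(S=0)·P(T=0) = 1/2 × 13/16 = 13/32 = P(S=0,T=0) ✓
  P(S=0)·P(T=1) = 1/2 × 3/16 = 3/32 = P(S=0,T=1) ✓
  P(S=1)·P(T=0) = 1/2 × 13/16 = 13/32 = P(S=1,T=0) ✓
  P(S=1)·P(T=1) = 1/2 × 3/16 = 3/32 = P(S=1,T=1) ✓

Yes, S and T are independent: every cell factors, so I(S;T) = 0 bits.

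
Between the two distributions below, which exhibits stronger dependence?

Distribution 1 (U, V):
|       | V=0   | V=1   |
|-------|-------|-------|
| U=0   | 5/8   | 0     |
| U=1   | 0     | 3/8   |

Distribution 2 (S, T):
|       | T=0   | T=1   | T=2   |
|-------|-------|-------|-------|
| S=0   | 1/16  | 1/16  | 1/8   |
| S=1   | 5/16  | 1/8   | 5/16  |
Distribution 1 (U, V):
Marginal P(U) (row sums):
  P(U=0) = 5/8 + 0 = 5/8
  P(U=1) = 0 + 3/8 = 3/8
Marginal P(V) (column sums):
  P(V=0) = 5/8 + 0 = 5/8
  P(V=1) = 0 + 3/8 = 3/8

H(U) = -[(5/8)·log₂(5/8) + (3/8)·log₂(3/8)]
  = 0.4238 + 0.5306
  = 0.9544 bits
H(V) = -[(5/8)·log₂(5/8) + (3/8)·log₂(3/8)]
  = 0.4238 + 0.5306
  = 0.9544 bits
H(U,V) = -[(5/8)·log₂(5/8) + (3/8)·log₂(3/8)]
  = 0.4238 + 0.5306
  = 0.9544 bits

I(U;V) = H(U) + H(V) - H(U,V)
  = 0.9544 + 0.9544 - 0.9544
  = 0.9544 bits

Distribution 2 (S, T):
Marginal P(S) (row sums):
  P(S=0) = 1/16 + 1/16 + 1/8 = 1/4
  P(S=1) = 5/16 + 1/8 + 5/16 = 3/4
Marginal P(T) (column sums):
  P(T=0) = 1/16 + 5/16 = 3/8
  P(T=1) = 1/16 + 1/8 = 3/16
  P(T=2) = 1/8 + 5/16 = 7/16

H(S) = -[(1/4)·log₂(1/4) + (3/4)·log₂(3/4)]
  = 0.5000 + 0.3113
  = 0.8113 bits
H(T) = -[(3/8)·log₂(3/8) + (3/16)·log₂(3/16) + (7/16)·log₂(7/16)]
  = 0.5306 + 0.4528 + 0.5218
  = 1.5052 bits
H(S,T) = -[(1/16)·log₂(1/16) + (1/16)·log₂(1/16) + (1/8)·log₂(1/8) + (5/16)·log₂(5/16) + (1/8)·log₂(1/8) + (5/16)·log₂(5/16)]
  = 0.2500 + 0.2500 + 0.3750 + 0.5244 + 0.3750 + 0.5244
  = 2.2988 bits

I(S;T) = H(S) + H(T) - H(S,T)
  = 0.8113 + 1.5052 - 2.2988
  = 0.0177 bits

I(U;V) = 0.9544 bits > I(S;T) = 0.0177 bits, so (U, V) has the higher mutual information (stronger dependence).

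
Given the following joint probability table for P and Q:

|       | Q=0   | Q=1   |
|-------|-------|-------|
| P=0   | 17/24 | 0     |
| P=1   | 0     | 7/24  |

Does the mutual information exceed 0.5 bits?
Marginal P(P) (row sums):
  P(P=0) = 17/24 + 0 = 17/24
  P(P=1) = 0 + 7/24 = 7/24
Marginal P(Q) (column sums):
  P(Q=0) = 17/24 + 0 = 17/24
  P(Q=1) = 0 + 7/24 = 7/24

H(P) = -[(17/24)·log₂(17/24) + (7/24)·log₂(7/24)]
  = 0.3524 + 0.5185
  = 0.8709 bits
H(Q) = -[(17/24)·log₂(17/24) + (7/24)·log₂(7/24)]
  = 0.3524 + 0.5185
  = 0.8709 bits
H(P,Q) = -[(17/24)·log₂(17/24) + (7/24)·log₂(7/24)]
  = 0.3524 + 0.5185
  = 0.8709 bits

I(P;Q) = H(P) + H(Q) - H(P,Q)
  = 0.8709 + 0.8709 - 0.8709
  = 0.8709 bits

Yes. I(P;Q) = 0.8709 bits, which is > 0.5 bits.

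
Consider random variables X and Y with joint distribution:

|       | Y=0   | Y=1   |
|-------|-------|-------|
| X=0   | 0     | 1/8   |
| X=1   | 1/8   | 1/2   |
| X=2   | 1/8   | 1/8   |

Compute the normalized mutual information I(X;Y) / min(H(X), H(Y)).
Marginal P(X) (row sums):
  P(X=0) = 0 + 1/8 = 1/8
  P(X=1) = 1/8 + 1/2 = 5/8
  P(X=2) = 1/8 + 1/8 = 1/4
Marginal P(Y) (column sums):
  P(Y=0) = 0 + 1/8 + 1/8 = 1/4
  P(Y=1) = 1/8 + 1/2 + 1/8 = 3/4

H(X) = -[(1/8)·log₂(1/8) + (5/8)·log₂(5/8) + (1/4)·log₂(1/4)]
  = 0.3750 + 0.4238 + 0.5000
  = 1.2988 bits
H(Y) = -[(1/4)·log₂(1/4) + (3/4)·log₂(3/4)]
  = 0.5000 + 0.3113
  = 0.8113 bits
H(X,Y) = -[(1/8)·log₂(1/8) + (1/8)·log₂(1/8) + (1/2)·log₂(1/2) + (1/8)·log₂(1/8) + (1/8)·log₂(1/8)]
  = 0.3750 + 0.3750 + 0.5000 + 0.3750 + 0.3750
  = 2.0000 bits

I(X;Y) = H(X) + H(Y) - H(X,Y)
  = 1.2988 + 0.8113 - 2.0000
  = 0.1101 bits

min(H(X), H(Y)) = min(1.2988, 0.8113) = 0.8113 bits
Normalized MI = 0.1101 / 0.8113 = 0.1357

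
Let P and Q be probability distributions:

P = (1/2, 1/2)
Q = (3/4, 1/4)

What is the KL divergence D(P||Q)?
D(P||Q) = Σ P(i) log₂(P(i)/Q(i))
  i=0: (1/2) × log₂((1/2)/(3/4)) = (1/2) × log₂(2/3) = -0.2925
  i=1: (1/2) × log₂((1/2)/(1/4)) = (1/2) × log₂(2) = 0.5000
D(P||Q) = -0.2925 + 0.5000
  = 0.2075 bits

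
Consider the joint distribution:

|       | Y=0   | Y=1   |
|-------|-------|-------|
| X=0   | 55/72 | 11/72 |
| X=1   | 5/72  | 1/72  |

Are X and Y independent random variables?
Marginal P(X) (row sums):
  P(X=0) = 55/72 + 11/72 = 11/12
  P(X=1) = 5/72 + 1/72 = 1/12
Marginal P(Y) (column sums):
  P(Y=0) = 55/72 + 5/72 = 5/6
  P(Y=1) = 11/72 + 1/72 = 1/6

X and Y are independent iff P(X=i,Y=j) = P(X=i)·P(Y=j) for every cell.
  P(X=0)·P(Y=0) = 11/12 × 5/6 = 55/72 = P(X=0,Y=0) ✓
  P(X=0)·P(Y=1) = 11/12 × 1/6 = 11/72 = P(X=0,Y=1) ✓
  P(X=1)·P(Y=0) = 1/12 × 5/6 = 5/72 = P(X=1,Y=0) ✓
  P(X=1)·P(Y=1) = 1/12 × 1/6 = 1/72 = P(X=1,Y=1) ✓

Yes, X and Y are independent: every cell factors, so I(X;Y) = 0 bits.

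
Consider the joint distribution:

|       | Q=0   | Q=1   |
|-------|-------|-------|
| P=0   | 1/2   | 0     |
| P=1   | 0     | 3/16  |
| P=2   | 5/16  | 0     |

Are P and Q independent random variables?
Marginal P(P) (row sums):
  P(P=0) = 1/2 + 0 = 1/2
  P(P=1) = 0 + 3/16 = 3/16
  P(P=2) = 5/16 + 0 = 5/16
Marginal P(Q) (column sums):
  P(Q=0) = 1/2 + 0 + 5/16 = 13/16
  P(Q=1) = 0 + 3/16 + 0 = 3/16

P and Q are independent iff P(P=i,Q=j) = P(P=i)·P(Q=j) for every cell.
  P(P=0)·P(Q=0) = 1/2 × 13/16 = 13/32, but P(P=0,Q=0) = 1/2 ✗

No, P and Q are not independent. Quantitatively, I(P;Q) > 0:

H(P) = -[(1/2)·log₂(1/2) + (3/16)·log₂(3/16) + (5/16)·log₂(5/16)]
  = 0.5000 + 0.4528 + 0.5244
  = 1.4772 bits
H(Q) = -[(13/16)·log₂(13/16) + (3/16)·log₂(3/16)]
  = 0.2434 + 0.4528
  = 0.6962 bits
H(P,Q) = -[(1/2)·log₂(1/2) + (3/16)·log₂(3/16) + (5/16)·log₂(5/16)]
  = 0.5000 + 0.4528 + 0.5244
  = 1.4772 bits
I(P;Q) = H(P) + H(Q) - H(P,Q) = 1.4772 + 0.6962 - 1.4772 = 0.6962 bits > 0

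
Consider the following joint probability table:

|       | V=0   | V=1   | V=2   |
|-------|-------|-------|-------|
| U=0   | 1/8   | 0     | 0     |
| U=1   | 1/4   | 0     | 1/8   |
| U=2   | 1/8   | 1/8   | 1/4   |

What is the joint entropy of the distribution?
H(U,V) = -Σ P(U,V) log₂ P(U,V), summed over the non-zero cells:
H(U,V) = -[(1/8)·log₂(1/8) + (1/4)·log₂(1/4) + (1/8)·log₂(1/8) + (1/8)·log₂(1/8) + (1/8)·log₂(1/8) + (1/4)·log₂(1/4)]
  = 0.3750 + 0.5000 + 0.3750 + 0.3750 + 0.3750 + 0.5000
  = 2.5000 bits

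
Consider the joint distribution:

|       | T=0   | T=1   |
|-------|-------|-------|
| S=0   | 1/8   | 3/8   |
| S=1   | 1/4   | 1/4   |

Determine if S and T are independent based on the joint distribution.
Marginal P(S) (row sums):
  P(S=0) = 1/8 + 3/8 = 1/2
  P(S=1) = 1/4 + 1/4 = 1/2
Marginal P(T) (column sums):
  P(T=0) = 1/8 + 1/4 = 3/8
  P(T=1) = 3/8 + 1/4 = 5/8

S and T are independent iff P(S=i,T=j) = P(S=i)·P(T=j) for every cell.
  P(S=0)·P(T=0) = 1/2 × 3/8 = 3/16, but P(S=0,T=0) = 1/8 ✗

No, S and T are not independent. Quantitatively, I(S;T) > 0:

H(S) = -[(1/2)·log₂(1/2) + (1/2)·log₂(1/2)]
  = 0.5000 + 0.5000
  = 1.0000 bits
H(T) = -[(3/8)·log₂(3/8) + (5/8)·log₂(5/8)]
  = 0.5306 + 0.4238
  = 0.9544 bits
H(S,T) = -[(1/8)·log₂(1/8) + (3/8)·log₂(3/8) + (1/4)·log₂(1/4) + (1/4)·log₂(1/4)]
  = 0.3750 + 0.5306 + 0.5000 + 0.5000
  = 1.9056 bits
I(S;T) = H(S) + H(T) - H(S,T) = 1.0000 + 0.9544 - 1.9056 = 0.0488 bits > 0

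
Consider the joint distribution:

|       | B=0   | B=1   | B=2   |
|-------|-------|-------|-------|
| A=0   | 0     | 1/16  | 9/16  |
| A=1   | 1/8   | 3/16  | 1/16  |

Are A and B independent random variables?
Marginal P(A) (row sums):
  P(A=0) = 0 + 1/16 + 9/16 = 5/8
  P(A=1) = 1/8 + 3/16 + 1/16 = 3/8
Marginal P(B) (column sums):
  P(B=0) = 0 + 1/8 = 1/8
  P(B=1) = 1/16 + 3/16 = 1/4
  P(B=2) = 9/16 + 1/16 = 5/8

A and B are independent iff P(A=i,B=j) = P(A=i)·P(B=j) for every cell.
  P(A=0)·P(B=0) = 5/8 × 1/8 = 5/64, but P(A=0,B=0) = 0 ✗

No, A and B are not independent. Quantitatively, I(A;B) > 0:

H(A) = -[(5/8)·log₂(5/8) + (3/8)·log₂(3/8)]
  = 0.4238 + 0.5306
  = 0.9544 bits
H(B) = -[(1/8)·log₂(1/8) + (1/4)·log₂(1/4) + (5/8)·log₂(5/8)]
  = 0.3750 + 0.5000 + 0.4238
  = 1.2988 bits
H(A,B) = -[(1/16)·log₂(1/16) + (9/16)·log₂(9/16) + (1/8)·log₂(1/8) + (3/16)·log₂(3/16) + (1/16)·log₂(1/16)]
  = 0.2500 + 0.4669 + 0.3750 + 0.4528 + 0.2500
  = 1.7947 bits
I(A;B) = H(A) + H(B) - H(A,B) = 0.9544 + 1.2988 - 1.7947 = 0.4585 bits > 0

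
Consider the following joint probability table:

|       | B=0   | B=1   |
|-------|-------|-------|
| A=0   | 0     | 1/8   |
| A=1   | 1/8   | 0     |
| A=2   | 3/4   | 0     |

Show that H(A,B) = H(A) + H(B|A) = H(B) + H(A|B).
Marginal P(A) (row sums):
  P(A=0) = 0 + 1/8 = 1/8
  P(A=1) = 1/8 + 0 = 1/8
  P(A=2) = 3/4 + 0 = 3/4
Marginal P(B) (column sums):
  P(B=0) = 0 + 1/8 + 3/4 = 7/8
  P(B=1) = 1/8 + 0 + 0 = 1/8

Decomposition 1: H(A) + H(B|A)
H(A) = -[(1/8)·log₂(1/8) + (1/8)·log₂(1/8) + (3/4)·log₂(3/4)]
  = 0.3750 + 0.3750 + 0.3113
  = 1.0613 bits
H(B|A) = -Σ P(A,B)·log₂ P(B|A), where P(B|A) = P(A,B) / P(A)
  (cells with P(A,B) = 0 contribute 0)
  (A=0,B=1): P(B|A) = (1/8)/(1/8) = 1;  -(1/8)·log₂(1) = 0.0000
  (A=1,B=0): P(B|A) = (1/8)/(1/8) = 1;  -(1/8)·log₂(1) = 0.0000
  (A=2,B=0): P(B|A) = (3/4)/(3/4) = 1;  -(3/4)·log₂(1) = 0.0000
H(B|A) = 0.0000 + 0.0000 + 0.0000
  = 0.0000 bits
H(A) + H(B|A) = 1.0613 + 0.0000 = 1.0613 bits

Decomposition 2: H(B) + H(A|B)
H(B) = -[(7/8)·log₂(7/8) + (1/8)·log₂(1/8)]
  = 0.1686 + 0.3750
  = 0.5436 bits
H(A|B) = -Σ P(A,B)·log₂ P(A|B), where P(A|B) = P(A,B) / P(B)
  (cells with P(A,B) = 0 contribute 0)
  (A=0,B=1): P(A|B) = (1/8)/(1/8) = 1;  -(1/8)·log₂(1) = 0.0000
  (A=1,B=0): P(A|B) = (1/8)/(7/8) = 1/7;  -(1/8)·log₂(1/7) = 0.3509
  (A=2,B=0): P(A|B) = (3/4)/(7/8) = 6/7;  -(3/4)·log₂(6/7) = 0.1668
H(A|B) = 0.0000 + 0.3509 + 0.1668
  = 0.5177 bits
H(B) + H(A|B) = 0.5436 + 0.5177 = 1.0613 bits

Direct computation of the joint entropy:
H(A,B) = -[(1/8)·log₂(1/8) + (1/8)·log₂(1/8) + (3/4)·log₂(3/4)]
  = 0.3750 + 0.3750 + 0.3113
  = 1.0613 bits

All three agree: H(A,B) = 1.0613 bits ✓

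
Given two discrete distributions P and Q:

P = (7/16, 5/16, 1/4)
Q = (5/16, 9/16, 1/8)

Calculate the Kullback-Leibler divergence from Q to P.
D(P||Q) = Σ P(i) log₂(P(i)/Q(i))
  i=0: (7/16) × log₂((7/16)/(5/16)) = (7/16) × log₂(7/5) = 0.2124
  i=1: (5/16) × log₂((5/16)/(9/16)) = (5/16) × log₂(5/9) = -0.2650
  i=2: (1/4) × log₂((1/4)/(1/8)) = (1/4) × log₂(2) = 0.2500
D(P||Q) = 0.2124 - 0.2650 + 0.2500
  = 0.1974 bits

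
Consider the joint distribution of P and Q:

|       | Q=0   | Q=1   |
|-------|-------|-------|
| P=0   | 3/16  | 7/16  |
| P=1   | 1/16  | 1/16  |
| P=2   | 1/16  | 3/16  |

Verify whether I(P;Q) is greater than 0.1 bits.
Marginal P(P) (row sums):
  P(P=0) = 3/16 + 7/16 = 5/8
  P(P=1) = 1/16 + 1/16 = 1/8
  P(P=2) = 1/16 + 3/16 = 1/4
Marginal P(Q) (column sums):
  P(Q=0) = 3/16 + 1/16 + 1/16 = 5/16
  P(Q=1) = 7/16 + 1/16 + 3/16 = 11/16

H(P) = -[(5/8)·log₂(5/8) + (1/8)·log₂(1/8) + (1/4)·log₂(1/4)]
  = 0.4238 + 0.3750 + 0.5000
  = 1.2988 bits
H(Q) = -[(5/16)·log₂(5/16) + (11/16)·log₂(11/16)]
  = 0.5244 + 0.3716
  = 0.8960 bits
H(P,Q) = -[(3/16)·log₂(3/16) + (7/16)·log₂(7/16) + (1/16)·log₂(1/16) + (1/16)·log₂(1/16) + (1/16)·log₂(1/16) + (3/16)·log₂(3/16)]
  = 0.4528 + 0.5218 + 0.2500 + 0.2500 + 0.2500 + 0.4528
  = 2.1774 bits

I(P;Q) = H(P) + H(Q) - H(P,Q)
  = 1.2988 + 0.8960 - 2.1774
  = 0.0174 bits

No. I(P;Q) = 0.0174 bits, which is ≤ 0.1 bits.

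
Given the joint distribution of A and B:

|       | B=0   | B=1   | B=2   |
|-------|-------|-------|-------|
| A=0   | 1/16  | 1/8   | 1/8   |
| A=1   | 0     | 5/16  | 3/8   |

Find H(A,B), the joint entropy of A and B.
H(A,B) = -Σ P(A,B) log₂ P(A,B), summed over the non-zero cells:
H(A,B) = -[(1/16)·log₂(1/16) + (1/8)·log₂(1/8) + (1/8)·log₂(1/8) + (5/16)·log₂(5/16) + (3/8)·log₂(3/8)]
  = 0.2500 + 0.3750 + 0.3750 + 0.5244 + 0.5306
  = 2.0550 bits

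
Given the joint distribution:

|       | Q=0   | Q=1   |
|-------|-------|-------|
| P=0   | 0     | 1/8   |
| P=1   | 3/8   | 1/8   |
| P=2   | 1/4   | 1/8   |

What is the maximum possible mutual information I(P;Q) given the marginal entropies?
The upper bound on mutual information is I(P;Q) ≤ min(H(P), H(Q)).

Marginal P(P) (row sums):
  P(P=0) = 0 + 1/8 = 1/8
  P(P=1) = 3/8 + 1/8 = 1/2
  P(P=2) = 1/4 + 1/8 = 3/8
Marginal P(Q) (column sums):
  P(Q=0) = 0 + 3/8 + 1/4 = 5/8
  P(Q=1) = 1/8 + 1/8 + 1/8 = 3/8

H(P) = -[(1/8)·log₂(1/8) + (1/2)·log₂(1/2) + (3/8)·log₂(3/8)]
  = 0.3750 + 0.5000 + 0.5306
  = 1.4056 bits
H(Q) = -[(5/8)·log₂(5/8) + (3/8)·log₂(3/8)]
  = 0.4238 + 0.5306
  = 0.9544 bits

Maximum possible I(P;Q) = min(1.4056, 0.9544) = 0.9544 bits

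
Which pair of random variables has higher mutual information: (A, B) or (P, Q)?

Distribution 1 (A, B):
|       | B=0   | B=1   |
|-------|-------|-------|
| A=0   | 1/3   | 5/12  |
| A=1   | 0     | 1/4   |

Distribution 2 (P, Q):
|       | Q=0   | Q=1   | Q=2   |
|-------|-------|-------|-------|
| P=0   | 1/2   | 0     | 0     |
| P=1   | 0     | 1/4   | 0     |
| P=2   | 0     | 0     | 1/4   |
Distribution 1 (A, B):
Marginal P(A) (row sums):
  P(A=0) = 1/3 + 5/12 = 3/4
  P(A=1) = 0 + 1/4 = 1/4
Marginal P(B) (column sums):
  P(B=0) = 1/3 + 0 = 1/3
  P(B=1) = 5/12 + 1/4 = 2/3

H(A) = -[(3/4)·log₂(3/4) + (1/4)·log₂(1/4)]
  = 0.3113 + 0.5000
  = 0.8113 bits
H(B) = -[(1/3)·log₂(1/3) + (2/3)·log₂(2/3)]
  = 0.5283 + 0.3900
  = 0.9183 bits
H(A,B) = -[(1/3)·log₂(1/3) + (5/12)·log₂(5/12) + (1/4)·log₂(1/4)]
  = 0.5283 + 0.5263 + 0.5000
  = 1.5546 bits

I(A;B) = H(A) + H(B) - H(A,B)
  = 0.8113 + 0.9183 - 1.5546
  = 0.1750 bits

Distribution 2 (P, Q):
Marginal P(P) (row sums):
  P(P=0) = 1/2 + 0 + 0 = 1/2
  P(P=1) = 0 + 1/4 + 0 = 1/4
  P(P=2) = 0 + 0 + 1/4 = 1/4
Marginal P(Q) (column sums):
  P(Q=0) = 1/2 + 0 + 0 = 1/2
  P(Q=1) = 0 + 1/4 + 0 = 1/4
  P(Q=2) = 0 + 0 + 1/4 = 1/4

H(P) = -[(1/2)·log₂(1/2) + (1/4)·log₂(1/4) + (1/4)·log₂(1/4)]
  = 0.5000 + 0.5000 + 0.5000
  = 1.5000 bits
H(Q) = -[(1/2)·log₂(1/2) + (1/4)·log₂(1/4) + (1/4)·log₂(1/4)]
  = 0.5000 + 0.5000 + 0.5000
  = 1.5000 bits
H(P,Q) = -[(1/2)·log₂(1/2) + (1/4)·log₂(1/4) + (1/4)·log₂(1/4)]
  = 0.5000 + 0.5000 + 0.5000
  = 1.5000 bits

I(P;Q) = H(P) + H(Q) - H(P,Q)
  = 1.5000 + 1.5000 - 1.5000
  = 1.5000 bits

I(P;Q) = 1.5000 bits > I(A;B) = 0.1750 bits, so (P, Q) has the higher mutual information (stronger dependence).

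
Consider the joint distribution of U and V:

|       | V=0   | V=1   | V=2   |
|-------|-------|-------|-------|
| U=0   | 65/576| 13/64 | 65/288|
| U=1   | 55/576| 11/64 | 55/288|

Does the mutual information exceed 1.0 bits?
Marginal P(U) (row sums):
  P(U=0) = 65/576 + 13/64 + 65/288 = 13/24
  P(U=1) = 55/576 + 11/64 + 55/288 = 11/24
Marginal P(V) (column sums):
  P(V=0) = 65/576 + 55/576 = 5/24
  P(V=1) = 13/64 + 11/64 = 3/8
  P(V=2) = 65/288 + 55/288 = 5/12

H(U) = -[(13/24)·log₂(13/24) + (11/24)·log₂(11/24)]
  = 0.4791 + 0.5159
  = 0.9950 bits
H(V) = -[(5/24)·log₂(5/24) + (3/8)·log₂(3/8) + (5/12)·log₂(5/12)]
  = 0.4715 + 0.5306 + 0.5263
  = 1.5284 bits
H(U,V) = -[(65/576)·log₂(65/576) + (13/64)·log₂(13/64) + (65/288)·log₂(65/288) + (55/576)·log₂(55/576) + (11/64)·log₂(11/64) + (55/288)·log₂(55/288)]
  = 0.3552 + 0.4671 + 0.4847 + 0.3236 + 0.4367 + 0.4561
  = 2.5234 bits

I(U;V) = H(U) + H(V) - H(U,V)
  = 0.9950 + 1.5284 - 2.5234
  = 0.0000 bits

No. I(U;V) = 0.0000 bits, which is ≤ 1.0 bits.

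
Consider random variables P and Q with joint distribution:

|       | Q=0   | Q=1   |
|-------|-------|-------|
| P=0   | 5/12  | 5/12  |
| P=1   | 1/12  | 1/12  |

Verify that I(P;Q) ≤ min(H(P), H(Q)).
Marginal P(P) (row sums):
  P(P=0) = 5/12 + 5/12 = 5/6
  P(P=1) = 1/12 + 1/12 = 1/6
Marginal P(Q) (column sums):
  P(Q=0) = 5/12 + 1/12 = 1/2
  P(Q=1) = 5/12 + 1/12 = 1/2

H(P) = -[(5/6)·log₂(5/6) + (1/6)·log₂(1/6)]
  = 0.2192 + 0.4308
  = 0.6500 bits
H(Q) = -[(1/2)·log₂(1/2) + (1/2)·log₂(1/2)]
  = 0.5000 + 0.5000
  = 1.0000 bits
H(P,Q) = -[(5/12)·log₂(5/12) + (5/12)·log₂(5/12) + (1/12)·log₂(1/12) + (1/12)·log₂(1/12)]
  = 0.5263 + 0.5263 + 0.2987 + 0.2987
  = 1.6500 bits

I(P;Q) = H(P) + H(Q) - H(P,Q)
  = 0.6500 + 1.0000 - 1.6500
  = 0.0000 bits

min(H(P), H(Q)) = min(0.6500, 1.0000) = 0.6500 bits
Since 0.0000 ≤ 0.6500, the bound is satisfied ✓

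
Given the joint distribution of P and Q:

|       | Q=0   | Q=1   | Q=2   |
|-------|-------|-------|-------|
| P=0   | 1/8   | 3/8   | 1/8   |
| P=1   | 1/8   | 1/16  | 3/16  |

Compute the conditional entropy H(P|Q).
Marginal P(Q) (column sums):
  P(Q=0) = 1/8 + 1/8 = 1/4
  P(Q=1) = 3/8 + 1/16 = 7/16
  P(Q=2) = 1/8 + 3/16 = 5/16

H(P|Q) = -Σ P(P,Q)·log₂ P(P|Q), where P(P|Q) = P(P,Q) / P(Q)
  (P=0,Q=0): P(P|Q) = (1/8)/(1/4) = 1/2;  -(1/8)·log₂(1/2) = 0.1250
  (P=0,Q=1): P(P|Q) = (3/8)/(7/16) = 6/7;  -(3/8)·log₂(6/7) = 0.0834
  (P=0,Q=2): P(P|Q) = (1/8)/(5/16) = 2/5;  -(1/8)·log₂(2/5) = 0.1652
  (P=1,Q=0): P(P|Q) = (1/8)/(1/4) = 1/2;  -(1/8)·log₂(1/2) = 0.1250
  (P=1,Q=1): P(P|Q) = (1/16)/(7/16) = 1/7;  -(1/16)·log₂(1/7) = 0.1755
  (P=1,Q=2): P(P|Q) = (3/16)/(5/16) = 3/5;  -(3/16)·log₂(3/5) = 0.1382
H(P|Q) = 0.1250 + 0.0834 + 0.1652 + 0.1250 + 0.1755 + 0.1382
  = 0.8123 bits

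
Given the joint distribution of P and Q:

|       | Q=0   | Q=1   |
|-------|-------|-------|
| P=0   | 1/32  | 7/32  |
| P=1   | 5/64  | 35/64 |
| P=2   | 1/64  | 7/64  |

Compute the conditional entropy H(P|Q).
Marginal P(Q) (column sums):
  P(Q=0) = 1/32 + 5/64 + 1/64 = 1/8
  P(Q=1) = 7/32 + 35/64 + 7/64 = 7/8

H(P|Q) = -Σ P(P,Q)·log₂ P(P|Q), where P(P|Q) = P(P,Q) / P(Q)
  (P=0,Q=0): P(P|Q) = (1/32)/(1/8) = 1/4;  -(1/32)·log₂(1/4) = 0.0625
  (P=0,Q=1): P(P|Q) = (7/32)/(7/8) = 1/4;  -(7/32)·log₂(1/4) = 0.4375
  (P=1,Q=0): P(P|Q) = (5/64)/(1/8) = 5/8;  -(5/64)·log₂(5/8) = 0.0530
  (P=1,Q=1): P(P|Q) = (35/64)/(7/8) = 5/8;  -(35/64)·log₂(5/8) = 0.3708
  (P=2,Q=0): P(P|Q) = (1/64)/(1/8) = 1/8;  -(1/64)·log₂(1/8) = 0.0469
  (P=2,Q=1): P(P|Q) = (7/64)/(7/8) = 1/8;  -(7/64)·log₂(1/8) = 0.3281
H(P|Q) = 0.0625 + 0.4375 + 0.0530 + 0.3708 + 0.0469 + 0.3281
  = 1.2988 bits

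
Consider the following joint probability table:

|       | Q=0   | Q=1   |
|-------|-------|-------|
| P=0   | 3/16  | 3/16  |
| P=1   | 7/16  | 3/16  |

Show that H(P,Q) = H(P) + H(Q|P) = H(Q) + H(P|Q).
Marginal P(P) (row sums):
  P(P=0) = 3/16 + 3/16 = 3/8
  P(P=1) = 7/16 + 3/16 = 5/8
Marginal P(Q) (column sums):
  P(Q=0) = 3/16 + 7/16 = 5/8
  P(Q=1) = 3/16 + 3/16 = 3/8

Decomposition 1: H(P) + H(Q|P)
H(P) = -[(3/8)·log₂(3/8) + (5/8)·log₂(5/8)]
  = 0.5306 + 0.4238
  = 0.9544 bits
H(Q|P) = -Σ P(P,Q)·log₂ P(Q|P), where P(Q|P) = P(P,Q) / P(P)
  (P=0,Q=0): P(Q|P) = (3/16)/(3/8) = 1/2;  -(3/16)·log₂(1/2) = 0.1875
  (P=0,Q=1): P(Q|P) = (3/16)/(3/8) = 1/2;  -(3/16)·log₂(1/2) = 0.1875
  (P=1,Q=0): P(Q|P) = (7/16)/(5/8) = 7/10;  -(7/16)·log₂(7/10) = 0.2251
  (P=1,Q=1): P(Q|P) = (3/16)/(5/8) = 3/10;  -(3/16)·log₂(3/10) = 0.3257
H(Q|P) = 0.1875 + 0.1875 + 0.2251 + 0.3257
  = 0.9258 bits
H(P) + H(Q|P) = 0.9544 + 0.9258 = 1.8802 bits

Decomposition 2: H(Q) + H(P|Q)
H(Q) = -[(5/8)·log₂(5/8) + (3/8)·log₂(3/8)]
  = 0.4238 + 0.5306
  = 0.9544 bits
H(P|Q) = -Σ P(P,Q)·log₂ P(P|Q), where P(P|Q) = P(P,Q) / P(Q)
  (P=0,Q=0): P(P|Q) = (3/16)/(5/8) = 3/10;  -(3/16)·log₂(3/10) = 0.3257
  (P=0,Q=1): P(P|Q) = (3/16)/(3/8) = 1/2;  -(3/16)·log₂(1/2) = 0.1875
  (P=1,Q=0): P(P|Q) = (7/16)/(5/8) = 7/10;  -(7/16)·log₂(7/10) = 0.2251
  (P=1,Q=1): P(P|Q) = (3/16)/(3/8) = 1/2;  -(3/16)·log₂(1/2) = 0.1875
H(P|Q) = 0.3257 + 0.1875 + 0.2251 + 0.1875
  = 0.9258 bits
H(Q) + H(P|Q) = 0.9544 + 0.9258 = 1.8802 bits

Direct computation of the joint entropy:
H(P,Q) = -[(3/16)·log₂(3/16) + (3/16)·log₂(3/16) + (7/16)·log₂(7/16) + (3/16)·log₂(3/16)]
  = 0.4528 + 0.4528 + 0.5218 + 0.4528
  = 1.8802 bits

All three agree: H(P,Q) = 1.8802 bits ✓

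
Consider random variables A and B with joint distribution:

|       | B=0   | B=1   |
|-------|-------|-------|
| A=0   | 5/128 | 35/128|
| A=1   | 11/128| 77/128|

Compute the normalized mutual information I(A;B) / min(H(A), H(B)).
Marginal P(A) (row sums):
  P(A=0) = 5/128 + 35/128 = 5/16
  P(A=1) = 11/128 + 77/128 = 11/16
Marginal P(B) (column sums):
  P(B=0) = 5/128 + 11/128 = 1/8
  P(B=1) = 35/128 + 77/128 = 7/8

H(A) = -[(5/16)·log₂(5/16) + (11/16)·log₂(11/16)]
  = 0.5244 + 0.3716
  = 0.8960 bits
H(B) = -[(1/8)·log₂(1/8) + (7/8)·log₂(7/8)]
  = 0.3750 + 0.1686
  = 0.5436 bits
H(A,B) = -[(5/128)·log₂(5/128) + (35/128)·log₂(35/128) + (11/128)·log₂(11/128) + (77/128)·log₂(77/128)]
  = 0.1827 + 0.5115 + 0.3043 + 0.4411
  = 1.4396 bits

I(A;B) = H(A) + H(B) - H(A,B)
  = 0.8960 + 0.5436 - 1.4396
  = 0.0000 bits

min(H(A), H(B)) = min(0.8960, 0.5436) = 0.5436 bits
Normalized MI = 0.0000 / 0.5436 = 0.0000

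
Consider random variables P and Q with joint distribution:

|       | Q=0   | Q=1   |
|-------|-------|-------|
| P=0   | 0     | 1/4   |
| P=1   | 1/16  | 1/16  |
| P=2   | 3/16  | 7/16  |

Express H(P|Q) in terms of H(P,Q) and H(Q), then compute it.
H(P|Q) = H(P,Q) - H(Q)

Marginal P(Q) (column sums):
  P(Q=0) = 0 + 1/16 + 3/16 = 1/4
  P(Q=1) = 1/4 + 1/16 + 7/16 = 3/4

H(P,Q) = -[(1/4)·log₂(1/4) + (1/16)·log₂(1/16) + (1/16)·log₂(1/16) + (3/16)·log₂(3/16) + (7/16)·log₂(7/16)]
  = 0.5000 + 0.2500 + 0.2500 + 0.4528 + 0.5218
  = 1.9746 bits
H(Q) = -[(1/4)·log₂(1/4) + (3/4)·log₂(3/4)]
  = 0.5000 + 0.3113
  = 0.8113 bits

H(P|Q) = 1.9746 - 0.8113 = 1.1633 bits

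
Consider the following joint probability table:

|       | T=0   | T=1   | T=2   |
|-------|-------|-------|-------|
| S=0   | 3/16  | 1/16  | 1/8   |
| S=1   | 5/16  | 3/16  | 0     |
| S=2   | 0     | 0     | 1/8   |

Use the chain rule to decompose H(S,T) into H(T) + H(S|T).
By the chain rule: H(S,T) = H(T) + H(S|T)

Marginal P(T) (column sums):
  P(T=0) = 3/16 + 5/16 + 0 = 1/2
  P(T=1) = 1/16 + 3/16 + 0 = 1/4
  P(T=2) = 1/8 + 0 + 1/8 = 1/4
H(T) = -[(1/2)·log₂(1/2) + (1/4)·log₂(1/4) + (1/4)·log₂(1/4)]
  = 0.5000 + 0.5000 + 0.5000
  = 1.5000 bits
H(S|T) = -Σ P(S,T)·log₂ P(S|T), where P(S|T) = P(S,T) / P(T)
  (cells with P(S,T) = 0 contribute 0)
  (S=0,T=0): P(S|T) = (3/16)/(1/2) = 3/8;  -(3/16)·log₂(3/8) = 0.2653
  (S=0,T=1): P(S|T) = (1/16)/(1/4) = 1/4;  -(1/16)·log₂(1/4) = 0.1250
  (S=0,T=2): P(S|T) = (1/8)/(1/4) = 1/2;  -(1/8)·log₂(1/2) = 0.1250
  (S=1,T=0): P(S|T) = (5/16)/(1/2) = 5/8;  -(5/16)·log₂(5/8) = 0.2119
  (S=1,T=1): P(S|T) = (3/16)/(1/4) = 3/4;  -(3/16)·log₂(3/4) = 0.0778
  (S=2,T=2): P(S|T) = (1/8)/(1/4) = 1/2;  -(1/8)·log₂(1/2) = 0.1250
H(S|T) = 0.2653 + 0.1250 + 0.1250 + 0.2119 + 0.0778 + 0.1250
  = 0.9300 bits

H(S,T) = H(T) + H(S|T) = 1.5000 + 0.9300 = 2.4300 bits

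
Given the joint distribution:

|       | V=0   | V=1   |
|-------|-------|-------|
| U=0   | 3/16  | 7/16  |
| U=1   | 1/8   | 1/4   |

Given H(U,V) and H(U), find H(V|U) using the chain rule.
From the chain rule: H(U,V) = H(U) + H(V|U)
Therefore: H(V|U) = H(U,V) - H(U)

H(U,V) = -[(3/16)·log₂(3/16) + (7/16)·log₂(7/16) + (1/8)·log₂(1/8) + (1/4)·log₂(1/4)]
  = 0.4528 + 0.5218 + 0.3750 + 0.5000
  = 1.8496 bits
Marginal P(U) (row sums):
  P(U=0) = 3/16 + 7/16 = 5/8
  P(U=1) = 1/8 + 1/4 = 3/8
H(U) = -[(5/8)·log₂(5/8) + (3/8)·log₂(3/8)]
  = 0.4238 + 0.5306
  = 0.9544 bits

H(V|U) = 1.8496 - 0.9544 = 0.8952 bits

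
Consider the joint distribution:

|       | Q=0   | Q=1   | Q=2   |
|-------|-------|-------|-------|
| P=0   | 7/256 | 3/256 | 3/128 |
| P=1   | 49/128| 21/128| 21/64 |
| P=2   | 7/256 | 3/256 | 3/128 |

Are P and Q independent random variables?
Marginal P(P) (row sums):
  P(P=0) = 7/256 + 3/256 + 3/128 = 1/16
  P(P=1) = 49/128 + 21/128 + 21/64 = 7/8
  P(P=2) = 7/256 + 3/256 + 3/128 = 1/16
Marginal P(Q) (column sums):
  P(Q=0) = 7/256 + 49/128 + 7/256 = 7/16
  P(Q=1) = 3/256 + 21/128 + 3/256 = 3/16
  P(Q=2) = 3/128 + 21/64 + 3/128 = 3/8

P and Q are independent iff P(P=i,Q=j) = P(P=i)·P(Q=j) for every cell.
  P(P=0)·P(Q=0) = 1/16 × 7/16 = 7/256 = P(P=0,Q=0) ✓
  P(P=0)·P(Q=1) = 1/16 × 3/16 = 3/256 = P(P=0,Q=1) ✓
  P(P=0)·P(Q=2) = 1/16 × 3/8 = 3/128 = P(P=0,Q=2) ✓
  P(P=1)·P(Q=0) = 7/8 × 7/16 = 49/128 = P(P=1,Q=0) ✓
  P(P=1)·P(Q=1) = 7/8 × 3/16 = 21/128 = P(P=1,Q=1) ✓
  P(P=1)·P(Q=2) = 7/8 × 3/8 = 21/64 = P(P=1,Q=2) ✓
  P(P=2)·P(Q=0) = 1/16 × 7/16 = 7/256 = P(P=2,Q=0) ✓
  P(P=2)·P(Q=1) = 1/16 × 3/16 = 3/256 = P(P=2,Q=1) ✓
  P(P=2)·P(Q=2) = 1/16 × 3/8 = 3/128 = P(P=2,Q=2) ✓

Yes, P and Q are independent: every cell factors, so I(P;Q) = 0 bits.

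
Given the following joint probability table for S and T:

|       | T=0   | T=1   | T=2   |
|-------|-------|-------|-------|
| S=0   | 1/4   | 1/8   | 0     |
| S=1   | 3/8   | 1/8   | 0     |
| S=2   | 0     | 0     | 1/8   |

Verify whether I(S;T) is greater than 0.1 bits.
Marginal P(S) (row sums):
  P(S=0) = 1/4 + 1/8 + 0 = 3/8
  P(S=1) = 3/8 + 1/8 + 0 = 1/2
  P(S=2) = 0 + 0 + 1/8 = 1/8
Marginal P(T) (column sums):
  P(T=0) = 1/4 + 3/8 + 0 = 5/8
  P(T=1) = 1/8 + 1/8 + 0 = 1/4
  P(T=2) = 0 + 0 + 1/8 = 1/8

H(S) = -[(3/8)·log₂(3/8) + (1/2)·log₂(1/2) + (1/8)·log₂(1/8)]
  = 0.5306 + 0.5000 + 0.3750
  = 1.4056 bits
H(T) = -[(5/8)·log₂(5/8) + (1/4)·log₂(1/4) + (1/8)·log₂(1/8)]
  = 0.4238 + 0.5000 + 0.3750
  = 1.2988 bits
H(S,T) = -[(1/4)·log₂(1/4) + (1/8)·log₂(1/8) + (3/8)·log₂(3/8) + (1/8)·log₂(1/8) + (1/8)·log₂(1/8)]
  = 0.5000 + 0.3750 + 0.5306 + 0.3750 + 0.3750
  = 2.1556 bits

I(S;T) = H(S) + H(T) - H(S,T)
  = 1.4056 + 1.2988 - 2.1556
  = 0.5488 bits

Yes. I(S;T) = 0.5488 bits, which is > 0.1 bits.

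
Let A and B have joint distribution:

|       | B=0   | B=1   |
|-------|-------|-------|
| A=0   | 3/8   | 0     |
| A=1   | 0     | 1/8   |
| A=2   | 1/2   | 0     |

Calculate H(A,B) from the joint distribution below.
H(A,B) = -Σ P(A,B) log₂ P(A,B), summed over the non-zero cells:
H(A,B) = -[(3/8)·log₂(3/8) + (1/8)·log₂(1/8) + (1/2)·log₂(1/2)]
  = 0.5306 + 0.3750 + 0.5000
  = 1.4056 bits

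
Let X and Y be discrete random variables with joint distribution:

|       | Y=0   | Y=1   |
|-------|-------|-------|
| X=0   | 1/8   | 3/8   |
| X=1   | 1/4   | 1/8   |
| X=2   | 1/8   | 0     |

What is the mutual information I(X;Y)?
Marginal P(X) (row sums):
  P(X=0) = 1/8 + 3/8 = 1/2
  P(X=1) = 1/4 + 1/8 = 3/8
  P(X=2) = 1/8 + 0 = 1/8
Marginal P(Y) (column sums):
  P(Y=0) = 1/8 + 1/4 + 1/8 = 1/2
  P(Y=1) = 3/8 + 1/8 + 0 = 1/2

H(X) = -[(1/2)·log₂(1/2) + (3/8)·log₂(3/8) + (1/8)·log₂(1/8)]
  = 0.5000 + 0.5306 + 0.3750
  = 1.4056 bits
H(Y) = -[(1/2)·log₂(1/2) + (1/2)·log₂(1/2)]
  = 0.5000 + 0.5000
  = 1.0000 bits
H(X,Y) = -[(1/8)·log₂(1/8) + (3/8)·log₂(3/8) + (1/4)·log₂(1/4) + (1/8)·log₂(1/8) + (1/8)·log₂(1/8)]
  = 0.3750 + 0.5306 + 0.5000 + 0.3750 + 0.3750
  = 2.1556 bits

I(X;Y) = H(X) + H(Y) - H(X,Y)
  = 1.4056 + 1.0000 - 2.1556
  = 0.2500 bits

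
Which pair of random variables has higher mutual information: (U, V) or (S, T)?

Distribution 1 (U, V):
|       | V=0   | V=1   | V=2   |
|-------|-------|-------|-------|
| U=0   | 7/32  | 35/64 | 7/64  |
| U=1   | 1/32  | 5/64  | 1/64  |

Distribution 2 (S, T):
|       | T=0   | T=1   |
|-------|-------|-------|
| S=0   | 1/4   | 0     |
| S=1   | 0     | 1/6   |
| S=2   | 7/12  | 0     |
Distribution 1 (U, V):
Marginal P(U) (row sums):
  P(U=0) = 7/32 + 35/64 + 7/64 = 7/8
  P(U=1) = 1/32 + 5/64 + 1/64 = 1/8
Marginal P(V) (column sums):
  P(V=0) = 7/32 + 1/32 = 1/4
  P(V=1) = 35/64 + 5/64 = 5/8
  P(V=2) = 7/64 + 1/64 = 1/8

H(U) = -[(7/8)·log₂(7/8) + (1/8)·log₂(1/8)]
  = 0.1686 + 0.3750
  = 0.5436 bits
H(V) = -[(1/4)·log₂(1/4) + (5/8)·log₂(5/8) + (1/8)·log₂(1/8)]
  = 0.5000 + 0.4238 + 0.3750
  = 1.2988 bits
H(U,V) = -[(7/32)·log₂(7/32) + (35/64)·log₂(35/64) + (7/64)·log₂(7/64) + (1/32)·log₂(1/32) + (5/64)·log₂(5/64) + (1/64)·log₂(1/64)]
  = 0.4796 + 0.4762 + 0.3492 + 0.1563 + 0.2873 + 0.0938
  = 1.8424 bits

I(U;V) = H(U) + H(V) - H(U,V)
  = 0.5436 + 1.2988 - 1.8424
  = 0.0000 bits

Distribution 2 (S, T):
Marginal P(S) (row sums):
  P(S=0) = 1/4 + 0 = 1/4
  P(S=1) = 0 + 1/6 = 1/6
  P(S=2) = 7/12 + 0 = 7/12
Marginal P(T) (column sums):
  P(T=0) = 1/4 + 0 + 7/12 = 5/6
  P(T=1) = 0 + 1/6 + 0 = 1/6

H(S) = -[(1/4)·log₂(1/4) + (1/6)·log₂(1/6) + (7/12)·log₂(7/12)]
  = 0.5000 + 0.4308 + 0.4536
  = 1.3844 bits
H(T) = -[(5/6)·log₂(5/6) + (1/6)·log₂(1/6)]
  = 0.2192 + 0.4308
  = 0.6500 bits
H(S,T) = -[(1/4)·log₂(1/4) + (1/6)·log₂(1/6) + (7/12)·log₂(7/12)]
  = 0.5000 + 0.4308 + 0.4536
  = 1.3844 bits

I(S;T) = H(S) + H(T) - H(S,T)
  = 1.3844 + 0.6500 - 1.3844
  = 0.6500 bits

I(S;T) = 0.6500 bits > I(U;V) = 0.0000 bits, so (S, T) has the higher mutual information (stronger dependence).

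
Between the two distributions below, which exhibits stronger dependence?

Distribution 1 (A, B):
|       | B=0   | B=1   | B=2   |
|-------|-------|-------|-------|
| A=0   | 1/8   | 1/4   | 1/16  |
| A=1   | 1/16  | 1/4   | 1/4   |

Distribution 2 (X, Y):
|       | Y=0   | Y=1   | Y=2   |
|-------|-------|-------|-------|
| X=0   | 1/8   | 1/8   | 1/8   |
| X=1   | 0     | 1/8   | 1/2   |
Distribution 1 (A, B):
Marginal P(A) (row sums):
  P(A=0) = 1/8 + 1/4 + 1/16 = 7/16
  P(A=1) = 1/16 + 1/4 + 1/4 = 9/16
Marginal P(B) (column sums):
  P(B=0) = 1/8 + 1/16 = 3/16
  P(B=1) = 1/4 + 1/4 = 1/2
  P(B=2) = 1/16 + 1/4 = 5/16

H(A) = -[(7/16)·log₂(7/16) + (9/16)·log₂(9/16)]
  = 0.5218 + 0.4669
  = 0.9887 bits
H(B) = -[(3/16)·log₂(3/16) + (1/2)·log₂(1/2) + (5/16)·log₂(5/16)]
  = 0.4528 + 0.5000 + 0.5244
  = 1.4772 bits
H(A,B) = -[(1/8)·log₂(1/8) + (1/4)·log₂(1/4) + (1/16)·log₂(1/16) + (1/16)·log₂(1/16) + (1/4)·log₂(1/4) + (1/4)·log₂(1/4)]
  = 0.3750 + 0.5000 + 0.2500 + 0.2500 + 0.5000 + 0.5000
  = 2.3750 bits

I(A;B) = H(A) + H(B) - H(A,B)
  = 0.9887 + 1.4772 - 2.3750
  = 0.0909 bits

Distribution 2 (X, Y):
Marginal P(X) (row sums):
  P(X=0) = 1/8 + 1/8 + 1/8 = 3/8
  P(X=1) = 0 + 1/8 + 1/2 = 5/8
Marginal P(Y) (column sums):
  P(Y=0) = 1/8 + 0 = 1/8
  P(Y=1) = 1/8 + 1/8 = 1/4
  P(Y=2) = 1/8 + 1/2 = 5/8

H(X) = -[(3/8)·log₂(3/8) + (5/8)·log₂(5/8)]
  = 0.5306 + 0.4238
  = 0.9544 bits
H(Y) = -[(1/8)·log₂(1/8) + (1/4)·log₂(1/4) + (5/8)·log₂(5/8)]
  = 0.3750 + 0.5000 + 0.4238
  = 1.2988 bits
H(X,Y) = -[(1/8)·log₂(1/8) + (1/8)·log₂(1/8) + (1/8)·log₂(1/8) + (1/8)·log₂(1/8) + (1/2)·log₂(1/2)]
  = 0.3750 + 0.3750 + 0.3750 + 0.3750 + 0.5000
  = 2.0000 bits

I(X;Y) = H(X) + H(Y) - H(X,Y)
  = 0.9544 + 1.2988 - 2.0000
  = 0.2532 bits

I(X;Y) = 0.2532 bits > I(A;B) = 0.0909 bits, so (X, Y) has the higher mutual information (stronger dependence).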